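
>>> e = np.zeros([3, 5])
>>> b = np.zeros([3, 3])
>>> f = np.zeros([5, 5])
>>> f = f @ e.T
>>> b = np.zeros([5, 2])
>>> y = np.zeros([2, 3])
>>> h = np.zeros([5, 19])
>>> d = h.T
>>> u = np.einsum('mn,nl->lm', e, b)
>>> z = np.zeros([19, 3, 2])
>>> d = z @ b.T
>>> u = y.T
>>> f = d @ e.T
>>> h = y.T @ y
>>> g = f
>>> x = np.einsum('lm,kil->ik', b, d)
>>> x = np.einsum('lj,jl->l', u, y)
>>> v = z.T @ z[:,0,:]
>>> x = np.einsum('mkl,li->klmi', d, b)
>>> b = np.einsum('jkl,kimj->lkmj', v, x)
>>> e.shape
(3, 5)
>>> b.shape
(2, 3, 19, 2)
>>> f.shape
(19, 3, 3)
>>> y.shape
(2, 3)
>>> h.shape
(3, 3)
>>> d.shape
(19, 3, 5)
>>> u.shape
(3, 2)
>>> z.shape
(19, 3, 2)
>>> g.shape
(19, 3, 3)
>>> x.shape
(3, 5, 19, 2)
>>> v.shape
(2, 3, 2)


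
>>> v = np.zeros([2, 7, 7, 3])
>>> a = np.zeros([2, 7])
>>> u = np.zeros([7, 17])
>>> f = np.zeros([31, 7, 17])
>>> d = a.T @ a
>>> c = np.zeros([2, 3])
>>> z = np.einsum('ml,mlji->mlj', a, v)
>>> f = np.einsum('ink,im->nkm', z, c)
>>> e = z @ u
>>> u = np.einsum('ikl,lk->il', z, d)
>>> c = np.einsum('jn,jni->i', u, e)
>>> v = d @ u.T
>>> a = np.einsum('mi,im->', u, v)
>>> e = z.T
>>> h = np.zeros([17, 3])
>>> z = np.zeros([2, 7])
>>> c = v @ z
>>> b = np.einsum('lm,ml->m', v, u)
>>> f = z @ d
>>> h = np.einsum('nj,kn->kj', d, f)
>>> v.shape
(7, 2)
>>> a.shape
()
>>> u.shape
(2, 7)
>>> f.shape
(2, 7)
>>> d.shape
(7, 7)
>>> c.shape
(7, 7)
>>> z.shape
(2, 7)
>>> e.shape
(7, 7, 2)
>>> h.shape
(2, 7)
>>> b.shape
(2,)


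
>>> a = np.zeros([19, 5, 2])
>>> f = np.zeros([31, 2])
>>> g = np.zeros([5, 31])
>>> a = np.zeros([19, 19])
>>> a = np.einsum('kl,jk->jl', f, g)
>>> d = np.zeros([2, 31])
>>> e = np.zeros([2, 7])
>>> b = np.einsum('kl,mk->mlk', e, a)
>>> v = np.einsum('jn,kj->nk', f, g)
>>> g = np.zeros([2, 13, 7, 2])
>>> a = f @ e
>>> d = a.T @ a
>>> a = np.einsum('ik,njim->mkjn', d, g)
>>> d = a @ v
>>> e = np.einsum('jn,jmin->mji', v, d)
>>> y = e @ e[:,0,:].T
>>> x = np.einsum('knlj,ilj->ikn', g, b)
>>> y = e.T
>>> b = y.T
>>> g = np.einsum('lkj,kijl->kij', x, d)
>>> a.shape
(2, 7, 13, 2)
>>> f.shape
(31, 2)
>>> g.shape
(2, 7, 13)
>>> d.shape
(2, 7, 13, 5)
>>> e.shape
(7, 2, 13)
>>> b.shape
(7, 2, 13)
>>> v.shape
(2, 5)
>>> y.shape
(13, 2, 7)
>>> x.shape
(5, 2, 13)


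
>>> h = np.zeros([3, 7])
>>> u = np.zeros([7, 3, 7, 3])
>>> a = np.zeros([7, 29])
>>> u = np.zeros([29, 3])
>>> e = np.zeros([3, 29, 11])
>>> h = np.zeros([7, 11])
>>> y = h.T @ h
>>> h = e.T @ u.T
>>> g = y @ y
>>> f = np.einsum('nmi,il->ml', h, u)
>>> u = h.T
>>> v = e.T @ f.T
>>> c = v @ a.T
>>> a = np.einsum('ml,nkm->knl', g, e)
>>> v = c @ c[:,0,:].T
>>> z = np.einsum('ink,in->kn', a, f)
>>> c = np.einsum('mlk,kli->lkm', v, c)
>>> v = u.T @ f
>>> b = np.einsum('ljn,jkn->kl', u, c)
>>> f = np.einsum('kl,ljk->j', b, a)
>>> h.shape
(11, 29, 29)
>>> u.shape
(29, 29, 11)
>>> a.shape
(29, 3, 11)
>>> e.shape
(3, 29, 11)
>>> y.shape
(11, 11)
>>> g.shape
(11, 11)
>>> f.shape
(3,)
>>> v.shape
(11, 29, 3)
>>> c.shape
(29, 11, 11)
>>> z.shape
(11, 3)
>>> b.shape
(11, 29)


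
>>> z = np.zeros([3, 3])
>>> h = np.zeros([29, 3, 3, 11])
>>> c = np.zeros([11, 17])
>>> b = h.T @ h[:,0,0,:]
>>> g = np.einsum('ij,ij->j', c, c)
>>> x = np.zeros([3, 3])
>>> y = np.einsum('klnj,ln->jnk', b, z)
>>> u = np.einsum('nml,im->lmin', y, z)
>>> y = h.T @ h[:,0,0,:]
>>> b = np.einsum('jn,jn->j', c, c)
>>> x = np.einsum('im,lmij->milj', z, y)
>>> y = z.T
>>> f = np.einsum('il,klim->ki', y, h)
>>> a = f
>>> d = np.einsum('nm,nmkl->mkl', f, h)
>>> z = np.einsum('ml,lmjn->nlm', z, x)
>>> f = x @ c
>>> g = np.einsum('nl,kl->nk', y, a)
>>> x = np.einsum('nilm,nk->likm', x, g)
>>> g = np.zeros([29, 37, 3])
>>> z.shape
(11, 3, 3)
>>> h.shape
(29, 3, 3, 11)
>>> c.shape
(11, 17)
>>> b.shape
(11,)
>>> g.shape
(29, 37, 3)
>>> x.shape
(11, 3, 29, 11)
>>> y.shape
(3, 3)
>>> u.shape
(11, 3, 3, 11)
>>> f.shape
(3, 3, 11, 17)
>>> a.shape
(29, 3)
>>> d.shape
(3, 3, 11)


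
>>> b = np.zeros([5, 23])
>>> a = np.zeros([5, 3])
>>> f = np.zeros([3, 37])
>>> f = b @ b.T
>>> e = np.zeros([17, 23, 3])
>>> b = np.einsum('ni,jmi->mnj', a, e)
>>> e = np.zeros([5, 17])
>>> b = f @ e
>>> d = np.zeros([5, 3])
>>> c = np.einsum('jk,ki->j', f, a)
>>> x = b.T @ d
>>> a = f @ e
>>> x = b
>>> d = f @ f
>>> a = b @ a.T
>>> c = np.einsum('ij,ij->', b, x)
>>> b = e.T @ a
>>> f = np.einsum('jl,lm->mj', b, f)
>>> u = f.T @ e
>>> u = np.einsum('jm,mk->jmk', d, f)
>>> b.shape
(17, 5)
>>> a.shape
(5, 5)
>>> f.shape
(5, 17)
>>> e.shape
(5, 17)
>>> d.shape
(5, 5)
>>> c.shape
()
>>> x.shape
(5, 17)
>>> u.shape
(5, 5, 17)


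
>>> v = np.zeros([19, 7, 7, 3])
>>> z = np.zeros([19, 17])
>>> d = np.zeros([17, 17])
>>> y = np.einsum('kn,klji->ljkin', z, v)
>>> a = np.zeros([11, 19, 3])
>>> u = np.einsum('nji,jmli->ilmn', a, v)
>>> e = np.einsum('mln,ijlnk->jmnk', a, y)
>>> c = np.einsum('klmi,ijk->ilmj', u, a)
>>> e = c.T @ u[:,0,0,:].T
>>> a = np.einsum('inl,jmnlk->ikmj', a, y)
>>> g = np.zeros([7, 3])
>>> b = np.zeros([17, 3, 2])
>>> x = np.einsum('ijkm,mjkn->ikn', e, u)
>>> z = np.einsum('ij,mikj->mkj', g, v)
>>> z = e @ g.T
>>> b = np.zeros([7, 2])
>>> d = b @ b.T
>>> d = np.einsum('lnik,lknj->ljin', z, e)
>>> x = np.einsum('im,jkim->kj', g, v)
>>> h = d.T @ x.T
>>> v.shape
(19, 7, 7, 3)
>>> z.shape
(19, 7, 7, 7)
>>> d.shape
(19, 3, 7, 7)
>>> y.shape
(7, 7, 19, 3, 17)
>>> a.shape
(11, 17, 7, 7)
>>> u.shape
(3, 7, 7, 11)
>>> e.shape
(19, 7, 7, 3)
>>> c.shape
(11, 7, 7, 19)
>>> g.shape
(7, 3)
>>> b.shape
(7, 2)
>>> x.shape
(7, 19)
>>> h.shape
(7, 7, 3, 7)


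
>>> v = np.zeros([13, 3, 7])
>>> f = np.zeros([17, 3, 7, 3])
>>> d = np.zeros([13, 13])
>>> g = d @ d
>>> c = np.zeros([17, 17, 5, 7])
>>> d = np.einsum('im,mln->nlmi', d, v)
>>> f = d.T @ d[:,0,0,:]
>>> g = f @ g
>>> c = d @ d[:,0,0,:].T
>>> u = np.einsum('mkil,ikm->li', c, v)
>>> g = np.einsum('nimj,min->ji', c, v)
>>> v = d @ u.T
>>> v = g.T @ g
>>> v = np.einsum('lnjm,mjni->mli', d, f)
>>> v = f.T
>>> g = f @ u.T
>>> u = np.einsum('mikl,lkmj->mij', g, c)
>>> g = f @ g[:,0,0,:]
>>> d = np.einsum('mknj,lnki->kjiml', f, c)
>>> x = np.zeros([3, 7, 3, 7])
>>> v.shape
(13, 3, 13, 13)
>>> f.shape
(13, 13, 3, 13)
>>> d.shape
(13, 13, 7, 13, 7)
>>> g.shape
(13, 13, 3, 7)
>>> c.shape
(7, 3, 13, 7)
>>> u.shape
(13, 13, 7)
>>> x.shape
(3, 7, 3, 7)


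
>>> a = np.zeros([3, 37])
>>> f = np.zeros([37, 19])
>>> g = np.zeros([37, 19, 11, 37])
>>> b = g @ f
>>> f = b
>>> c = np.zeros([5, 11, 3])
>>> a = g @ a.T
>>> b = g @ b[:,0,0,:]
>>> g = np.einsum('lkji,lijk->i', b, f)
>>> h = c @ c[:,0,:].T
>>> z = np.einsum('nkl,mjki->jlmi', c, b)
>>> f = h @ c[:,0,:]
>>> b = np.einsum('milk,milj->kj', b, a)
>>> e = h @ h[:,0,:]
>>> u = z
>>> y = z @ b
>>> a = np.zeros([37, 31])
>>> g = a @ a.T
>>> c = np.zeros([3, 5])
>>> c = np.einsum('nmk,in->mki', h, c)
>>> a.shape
(37, 31)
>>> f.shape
(5, 11, 3)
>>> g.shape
(37, 37)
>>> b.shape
(19, 3)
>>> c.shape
(11, 5, 3)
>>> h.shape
(5, 11, 5)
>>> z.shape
(19, 3, 37, 19)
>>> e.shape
(5, 11, 5)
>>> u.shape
(19, 3, 37, 19)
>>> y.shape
(19, 3, 37, 3)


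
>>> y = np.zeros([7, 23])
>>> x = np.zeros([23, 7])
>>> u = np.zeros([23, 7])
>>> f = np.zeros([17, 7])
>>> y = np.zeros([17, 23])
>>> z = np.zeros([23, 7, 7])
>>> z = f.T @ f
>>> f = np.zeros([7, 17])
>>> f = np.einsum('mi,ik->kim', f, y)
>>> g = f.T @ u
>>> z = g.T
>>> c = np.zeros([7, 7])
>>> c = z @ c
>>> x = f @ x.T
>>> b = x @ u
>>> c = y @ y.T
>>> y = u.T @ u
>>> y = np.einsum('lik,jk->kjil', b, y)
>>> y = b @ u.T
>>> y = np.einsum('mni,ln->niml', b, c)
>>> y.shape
(17, 7, 23, 17)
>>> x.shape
(23, 17, 23)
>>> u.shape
(23, 7)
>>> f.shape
(23, 17, 7)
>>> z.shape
(7, 17, 7)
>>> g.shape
(7, 17, 7)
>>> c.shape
(17, 17)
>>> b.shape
(23, 17, 7)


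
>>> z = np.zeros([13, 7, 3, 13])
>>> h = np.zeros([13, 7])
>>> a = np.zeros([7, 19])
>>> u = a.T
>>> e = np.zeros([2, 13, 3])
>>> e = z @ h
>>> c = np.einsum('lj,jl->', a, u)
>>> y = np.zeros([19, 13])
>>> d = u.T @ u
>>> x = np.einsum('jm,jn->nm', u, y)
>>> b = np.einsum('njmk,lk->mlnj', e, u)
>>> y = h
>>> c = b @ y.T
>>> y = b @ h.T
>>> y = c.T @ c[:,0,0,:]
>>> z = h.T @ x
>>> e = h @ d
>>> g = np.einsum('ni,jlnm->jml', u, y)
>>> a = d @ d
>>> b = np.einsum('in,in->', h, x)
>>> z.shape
(7, 7)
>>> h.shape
(13, 7)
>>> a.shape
(7, 7)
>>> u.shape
(19, 7)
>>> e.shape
(13, 7)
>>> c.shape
(3, 19, 13, 13)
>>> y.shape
(13, 13, 19, 13)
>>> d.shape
(7, 7)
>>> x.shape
(13, 7)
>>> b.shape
()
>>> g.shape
(13, 13, 13)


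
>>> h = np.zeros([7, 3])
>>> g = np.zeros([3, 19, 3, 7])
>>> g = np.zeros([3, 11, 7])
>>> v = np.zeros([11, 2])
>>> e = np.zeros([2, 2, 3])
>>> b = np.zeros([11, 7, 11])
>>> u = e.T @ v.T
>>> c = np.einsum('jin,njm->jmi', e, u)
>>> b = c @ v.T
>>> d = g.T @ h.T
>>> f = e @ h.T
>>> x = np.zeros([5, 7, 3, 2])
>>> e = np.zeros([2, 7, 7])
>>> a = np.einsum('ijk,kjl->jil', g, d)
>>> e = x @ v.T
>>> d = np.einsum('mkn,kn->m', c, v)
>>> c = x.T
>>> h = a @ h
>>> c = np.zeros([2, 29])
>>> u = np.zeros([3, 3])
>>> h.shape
(11, 3, 3)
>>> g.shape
(3, 11, 7)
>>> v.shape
(11, 2)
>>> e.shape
(5, 7, 3, 11)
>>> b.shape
(2, 11, 11)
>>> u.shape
(3, 3)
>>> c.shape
(2, 29)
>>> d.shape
(2,)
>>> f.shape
(2, 2, 7)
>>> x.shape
(5, 7, 3, 2)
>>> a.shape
(11, 3, 7)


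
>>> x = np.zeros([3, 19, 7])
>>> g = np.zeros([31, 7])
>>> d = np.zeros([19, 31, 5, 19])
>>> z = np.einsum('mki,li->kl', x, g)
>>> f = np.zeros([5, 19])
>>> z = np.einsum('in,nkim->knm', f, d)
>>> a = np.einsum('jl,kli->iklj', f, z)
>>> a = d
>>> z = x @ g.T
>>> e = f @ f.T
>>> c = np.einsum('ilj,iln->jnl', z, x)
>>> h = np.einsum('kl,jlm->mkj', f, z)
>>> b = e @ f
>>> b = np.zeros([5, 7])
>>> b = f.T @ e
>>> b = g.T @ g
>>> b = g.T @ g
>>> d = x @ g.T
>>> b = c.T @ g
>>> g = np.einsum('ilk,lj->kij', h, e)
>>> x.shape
(3, 19, 7)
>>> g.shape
(3, 31, 5)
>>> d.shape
(3, 19, 31)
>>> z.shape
(3, 19, 31)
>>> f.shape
(5, 19)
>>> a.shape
(19, 31, 5, 19)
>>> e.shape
(5, 5)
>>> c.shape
(31, 7, 19)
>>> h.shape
(31, 5, 3)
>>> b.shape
(19, 7, 7)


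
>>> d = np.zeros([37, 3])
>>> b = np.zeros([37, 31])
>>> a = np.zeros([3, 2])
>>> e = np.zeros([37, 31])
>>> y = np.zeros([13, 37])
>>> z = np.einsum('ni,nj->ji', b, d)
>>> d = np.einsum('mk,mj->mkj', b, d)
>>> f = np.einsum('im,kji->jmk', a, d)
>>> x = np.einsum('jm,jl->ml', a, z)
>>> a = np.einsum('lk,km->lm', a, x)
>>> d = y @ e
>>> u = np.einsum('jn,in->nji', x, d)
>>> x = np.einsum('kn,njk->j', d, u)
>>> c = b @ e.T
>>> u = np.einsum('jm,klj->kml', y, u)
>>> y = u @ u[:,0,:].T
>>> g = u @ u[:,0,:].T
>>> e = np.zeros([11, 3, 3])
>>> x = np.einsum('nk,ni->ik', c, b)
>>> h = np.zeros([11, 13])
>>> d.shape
(13, 31)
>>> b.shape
(37, 31)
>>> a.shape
(3, 31)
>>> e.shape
(11, 3, 3)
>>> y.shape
(31, 37, 31)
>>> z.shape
(3, 31)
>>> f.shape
(31, 2, 37)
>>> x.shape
(31, 37)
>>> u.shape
(31, 37, 2)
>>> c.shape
(37, 37)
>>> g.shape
(31, 37, 31)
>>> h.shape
(11, 13)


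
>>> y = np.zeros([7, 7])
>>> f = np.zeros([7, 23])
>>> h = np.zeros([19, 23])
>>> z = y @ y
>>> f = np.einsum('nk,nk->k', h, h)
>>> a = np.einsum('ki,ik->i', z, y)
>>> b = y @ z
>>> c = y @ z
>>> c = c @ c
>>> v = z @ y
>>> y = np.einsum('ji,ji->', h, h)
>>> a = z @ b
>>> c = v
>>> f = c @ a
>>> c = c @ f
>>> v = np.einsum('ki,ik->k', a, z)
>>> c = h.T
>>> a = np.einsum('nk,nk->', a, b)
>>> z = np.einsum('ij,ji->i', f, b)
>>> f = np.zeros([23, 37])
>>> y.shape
()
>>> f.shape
(23, 37)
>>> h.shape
(19, 23)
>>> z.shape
(7,)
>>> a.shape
()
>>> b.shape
(7, 7)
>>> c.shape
(23, 19)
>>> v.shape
(7,)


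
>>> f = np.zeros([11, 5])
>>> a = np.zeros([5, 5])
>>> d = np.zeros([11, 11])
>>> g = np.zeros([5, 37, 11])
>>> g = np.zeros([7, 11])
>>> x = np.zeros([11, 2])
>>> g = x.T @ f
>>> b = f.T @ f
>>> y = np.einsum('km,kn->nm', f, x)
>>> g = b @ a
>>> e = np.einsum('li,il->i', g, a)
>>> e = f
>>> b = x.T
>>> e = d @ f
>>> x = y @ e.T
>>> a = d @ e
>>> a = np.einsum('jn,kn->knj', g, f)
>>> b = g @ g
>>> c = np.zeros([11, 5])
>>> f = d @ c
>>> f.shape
(11, 5)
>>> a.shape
(11, 5, 5)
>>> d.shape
(11, 11)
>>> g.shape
(5, 5)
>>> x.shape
(2, 11)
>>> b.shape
(5, 5)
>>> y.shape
(2, 5)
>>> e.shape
(11, 5)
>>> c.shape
(11, 5)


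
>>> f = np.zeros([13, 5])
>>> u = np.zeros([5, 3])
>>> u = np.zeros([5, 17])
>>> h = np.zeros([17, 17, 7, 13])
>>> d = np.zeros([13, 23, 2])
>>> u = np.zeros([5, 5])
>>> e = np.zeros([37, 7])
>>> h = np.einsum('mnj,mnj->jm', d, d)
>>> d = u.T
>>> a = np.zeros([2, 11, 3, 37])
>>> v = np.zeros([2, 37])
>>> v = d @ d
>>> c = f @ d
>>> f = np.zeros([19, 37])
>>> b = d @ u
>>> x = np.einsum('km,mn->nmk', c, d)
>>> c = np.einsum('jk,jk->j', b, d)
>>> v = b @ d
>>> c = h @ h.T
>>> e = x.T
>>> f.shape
(19, 37)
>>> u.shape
(5, 5)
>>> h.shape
(2, 13)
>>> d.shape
(5, 5)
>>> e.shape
(13, 5, 5)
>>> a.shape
(2, 11, 3, 37)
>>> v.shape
(5, 5)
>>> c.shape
(2, 2)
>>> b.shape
(5, 5)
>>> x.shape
(5, 5, 13)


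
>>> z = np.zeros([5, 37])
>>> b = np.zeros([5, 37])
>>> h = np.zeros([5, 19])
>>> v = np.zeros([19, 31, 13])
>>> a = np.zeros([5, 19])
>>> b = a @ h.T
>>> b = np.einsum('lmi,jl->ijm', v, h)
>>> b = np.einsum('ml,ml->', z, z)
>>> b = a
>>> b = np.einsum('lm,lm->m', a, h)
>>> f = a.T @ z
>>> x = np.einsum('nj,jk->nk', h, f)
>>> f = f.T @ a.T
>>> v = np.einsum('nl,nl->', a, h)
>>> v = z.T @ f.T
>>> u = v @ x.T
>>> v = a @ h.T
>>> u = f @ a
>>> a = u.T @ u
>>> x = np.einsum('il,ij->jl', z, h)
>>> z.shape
(5, 37)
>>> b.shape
(19,)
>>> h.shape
(5, 19)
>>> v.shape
(5, 5)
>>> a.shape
(19, 19)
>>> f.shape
(37, 5)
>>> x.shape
(19, 37)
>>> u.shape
(37, 19)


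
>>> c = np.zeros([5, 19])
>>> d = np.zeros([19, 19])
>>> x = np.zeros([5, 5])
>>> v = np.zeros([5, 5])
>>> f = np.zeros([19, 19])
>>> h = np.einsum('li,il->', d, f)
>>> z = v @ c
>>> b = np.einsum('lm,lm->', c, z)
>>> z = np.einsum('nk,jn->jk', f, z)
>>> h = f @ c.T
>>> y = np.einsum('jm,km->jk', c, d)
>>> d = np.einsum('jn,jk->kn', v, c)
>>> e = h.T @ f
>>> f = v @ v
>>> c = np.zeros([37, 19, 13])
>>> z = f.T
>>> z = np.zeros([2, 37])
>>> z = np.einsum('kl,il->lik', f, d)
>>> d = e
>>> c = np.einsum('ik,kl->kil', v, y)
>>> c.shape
(5, 5, 19)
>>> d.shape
(5, 19)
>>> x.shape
(5, 5)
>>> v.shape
(5, 5)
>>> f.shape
(5, 5)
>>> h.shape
(19, 5)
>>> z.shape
(5, 19, 5)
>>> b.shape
()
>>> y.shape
(5, 19)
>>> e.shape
(5, 19)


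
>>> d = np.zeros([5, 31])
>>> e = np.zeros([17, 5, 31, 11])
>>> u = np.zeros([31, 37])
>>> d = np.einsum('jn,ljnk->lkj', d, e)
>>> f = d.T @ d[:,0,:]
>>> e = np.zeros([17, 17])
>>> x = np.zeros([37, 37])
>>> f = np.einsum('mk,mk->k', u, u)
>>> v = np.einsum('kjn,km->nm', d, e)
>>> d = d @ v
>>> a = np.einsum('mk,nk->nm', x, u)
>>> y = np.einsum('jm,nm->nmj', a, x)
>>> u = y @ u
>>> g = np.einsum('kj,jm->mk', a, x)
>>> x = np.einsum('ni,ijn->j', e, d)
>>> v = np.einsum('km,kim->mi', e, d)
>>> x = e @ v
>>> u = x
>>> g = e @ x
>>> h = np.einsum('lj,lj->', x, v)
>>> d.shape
(17, 11, 17)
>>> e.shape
(17, 17)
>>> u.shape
(17, 11)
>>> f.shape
(37,)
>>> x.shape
(17, 11)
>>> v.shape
(17, 11)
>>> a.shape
(31, 37)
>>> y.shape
(37, 37, 31)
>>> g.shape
(17, 11)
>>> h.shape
()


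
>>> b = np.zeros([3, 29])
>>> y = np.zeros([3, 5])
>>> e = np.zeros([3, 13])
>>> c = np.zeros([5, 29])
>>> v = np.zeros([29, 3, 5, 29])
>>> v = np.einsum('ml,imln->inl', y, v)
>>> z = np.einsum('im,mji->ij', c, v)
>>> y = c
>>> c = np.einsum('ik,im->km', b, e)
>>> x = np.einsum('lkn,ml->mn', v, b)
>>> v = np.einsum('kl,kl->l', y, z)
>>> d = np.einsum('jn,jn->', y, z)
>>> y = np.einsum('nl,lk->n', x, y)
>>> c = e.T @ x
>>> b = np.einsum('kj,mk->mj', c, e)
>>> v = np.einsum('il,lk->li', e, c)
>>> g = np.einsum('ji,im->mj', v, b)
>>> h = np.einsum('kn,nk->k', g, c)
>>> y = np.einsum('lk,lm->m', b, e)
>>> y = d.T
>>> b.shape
(3, 5)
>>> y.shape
()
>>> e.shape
(3, 13)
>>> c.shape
(13, 5)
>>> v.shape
(13, 3)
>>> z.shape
(5, 29)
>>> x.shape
(3, 5)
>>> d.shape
()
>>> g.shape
(5, 13)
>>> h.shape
(5,)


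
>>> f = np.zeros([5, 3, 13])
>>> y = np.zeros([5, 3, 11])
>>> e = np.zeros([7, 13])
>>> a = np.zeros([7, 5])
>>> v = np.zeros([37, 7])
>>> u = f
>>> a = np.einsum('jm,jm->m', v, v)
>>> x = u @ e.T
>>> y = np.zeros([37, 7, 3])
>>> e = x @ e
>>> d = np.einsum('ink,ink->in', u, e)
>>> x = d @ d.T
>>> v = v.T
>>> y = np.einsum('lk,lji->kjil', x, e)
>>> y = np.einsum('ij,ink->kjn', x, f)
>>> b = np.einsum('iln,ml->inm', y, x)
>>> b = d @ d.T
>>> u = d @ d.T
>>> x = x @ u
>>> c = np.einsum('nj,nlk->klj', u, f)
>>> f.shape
(5, 3, 13)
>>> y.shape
(13, 5, 3)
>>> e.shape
(5, 3, 13)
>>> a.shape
(7,)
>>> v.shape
(7, 37)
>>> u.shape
(5, 5)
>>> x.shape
(5, 5)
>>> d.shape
(5, 3)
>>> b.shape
(5, 5)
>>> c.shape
(13, 3, 5)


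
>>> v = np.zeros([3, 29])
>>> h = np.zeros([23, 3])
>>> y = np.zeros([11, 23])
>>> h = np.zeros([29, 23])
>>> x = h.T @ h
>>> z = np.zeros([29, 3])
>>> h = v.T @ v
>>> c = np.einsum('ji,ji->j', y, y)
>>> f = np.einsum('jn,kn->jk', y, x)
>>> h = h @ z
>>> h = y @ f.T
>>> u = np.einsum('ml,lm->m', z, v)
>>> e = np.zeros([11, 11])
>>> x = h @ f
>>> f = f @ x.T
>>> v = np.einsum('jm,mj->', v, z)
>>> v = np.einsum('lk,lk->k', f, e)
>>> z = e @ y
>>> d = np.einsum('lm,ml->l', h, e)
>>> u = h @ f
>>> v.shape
(11,)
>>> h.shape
(11, 11)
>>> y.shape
(11, 23)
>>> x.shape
(11, 23)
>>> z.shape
(11, 23)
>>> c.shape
(11,)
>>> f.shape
(11, 11)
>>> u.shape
(11, 11)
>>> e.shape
(11, 11)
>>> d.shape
(11,)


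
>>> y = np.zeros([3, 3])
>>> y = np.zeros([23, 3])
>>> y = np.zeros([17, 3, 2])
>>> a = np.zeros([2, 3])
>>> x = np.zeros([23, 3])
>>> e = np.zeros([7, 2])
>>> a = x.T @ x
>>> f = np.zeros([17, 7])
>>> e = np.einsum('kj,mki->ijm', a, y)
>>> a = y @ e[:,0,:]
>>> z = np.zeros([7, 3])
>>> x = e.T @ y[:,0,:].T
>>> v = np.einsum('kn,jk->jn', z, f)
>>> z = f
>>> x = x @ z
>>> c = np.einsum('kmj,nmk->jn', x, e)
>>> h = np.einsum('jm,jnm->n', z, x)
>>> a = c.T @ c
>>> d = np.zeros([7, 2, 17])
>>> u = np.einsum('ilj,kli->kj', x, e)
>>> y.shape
(17, 3, 2)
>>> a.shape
(2, 2)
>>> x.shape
(17, 3, 7)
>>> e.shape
(2, 3, 17)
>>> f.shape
(17, 7)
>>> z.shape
(17, 7)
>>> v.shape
(17, 3)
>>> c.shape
(7, 2)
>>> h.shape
(3,)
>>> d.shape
(7, 2, 17)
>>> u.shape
(2, 7)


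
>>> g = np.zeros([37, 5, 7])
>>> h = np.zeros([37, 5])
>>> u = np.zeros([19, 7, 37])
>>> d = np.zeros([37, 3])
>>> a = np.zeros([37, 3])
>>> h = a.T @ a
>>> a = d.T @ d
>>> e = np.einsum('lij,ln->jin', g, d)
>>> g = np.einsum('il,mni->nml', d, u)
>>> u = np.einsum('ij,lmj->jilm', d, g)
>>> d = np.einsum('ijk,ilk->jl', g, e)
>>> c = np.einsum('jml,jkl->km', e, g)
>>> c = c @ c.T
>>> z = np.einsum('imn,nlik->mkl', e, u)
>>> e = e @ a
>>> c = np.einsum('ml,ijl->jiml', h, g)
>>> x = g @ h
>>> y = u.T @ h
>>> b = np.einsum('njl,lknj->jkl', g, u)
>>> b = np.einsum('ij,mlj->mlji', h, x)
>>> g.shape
(7, 19, 3)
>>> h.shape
(3, 3)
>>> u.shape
(3, 37, 7, 19)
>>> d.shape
(19, 5)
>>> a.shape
(3, 3)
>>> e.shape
(7, 5, 3)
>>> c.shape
(19, 7, 3, 3)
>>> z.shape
(5, 19, 37)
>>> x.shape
(7, 19, 3)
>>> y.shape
(19, 7, 37, 3)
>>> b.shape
(7, 19, 3, 3)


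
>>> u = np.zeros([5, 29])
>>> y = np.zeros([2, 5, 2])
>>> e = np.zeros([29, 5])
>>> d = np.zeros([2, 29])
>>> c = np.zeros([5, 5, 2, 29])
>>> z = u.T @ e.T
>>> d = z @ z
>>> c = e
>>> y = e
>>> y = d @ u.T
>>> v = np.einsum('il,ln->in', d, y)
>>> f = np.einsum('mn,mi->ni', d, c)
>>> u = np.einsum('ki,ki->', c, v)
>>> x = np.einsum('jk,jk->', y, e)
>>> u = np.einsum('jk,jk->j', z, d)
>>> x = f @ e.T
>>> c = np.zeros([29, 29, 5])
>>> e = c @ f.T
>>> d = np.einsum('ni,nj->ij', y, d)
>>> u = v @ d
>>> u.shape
(29, 29)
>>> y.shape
(29, 5)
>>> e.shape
(29, 29, 29)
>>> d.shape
(5, 29)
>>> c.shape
(29, 29, 5)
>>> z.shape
(29, 29)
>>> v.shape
(29, 5)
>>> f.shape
(29, 5)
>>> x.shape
(29, 29)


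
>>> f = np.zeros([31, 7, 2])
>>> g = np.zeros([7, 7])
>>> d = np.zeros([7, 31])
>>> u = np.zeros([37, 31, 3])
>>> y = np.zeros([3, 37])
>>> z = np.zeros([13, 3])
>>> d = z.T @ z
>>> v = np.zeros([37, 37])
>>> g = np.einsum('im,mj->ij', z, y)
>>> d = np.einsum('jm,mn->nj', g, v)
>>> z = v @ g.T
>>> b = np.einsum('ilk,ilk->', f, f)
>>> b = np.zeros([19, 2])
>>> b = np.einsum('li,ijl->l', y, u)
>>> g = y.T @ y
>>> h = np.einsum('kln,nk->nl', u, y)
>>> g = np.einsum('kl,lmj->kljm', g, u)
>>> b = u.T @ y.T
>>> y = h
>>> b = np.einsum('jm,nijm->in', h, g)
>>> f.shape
(31, 7, 2)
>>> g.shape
(37, 37, 3, 31)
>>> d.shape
(37, 13)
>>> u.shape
(37, 31, 3)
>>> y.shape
(3, 31)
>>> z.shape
(37, 13)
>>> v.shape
(37, 37)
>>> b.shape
(37, 37)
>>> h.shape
(3, 31)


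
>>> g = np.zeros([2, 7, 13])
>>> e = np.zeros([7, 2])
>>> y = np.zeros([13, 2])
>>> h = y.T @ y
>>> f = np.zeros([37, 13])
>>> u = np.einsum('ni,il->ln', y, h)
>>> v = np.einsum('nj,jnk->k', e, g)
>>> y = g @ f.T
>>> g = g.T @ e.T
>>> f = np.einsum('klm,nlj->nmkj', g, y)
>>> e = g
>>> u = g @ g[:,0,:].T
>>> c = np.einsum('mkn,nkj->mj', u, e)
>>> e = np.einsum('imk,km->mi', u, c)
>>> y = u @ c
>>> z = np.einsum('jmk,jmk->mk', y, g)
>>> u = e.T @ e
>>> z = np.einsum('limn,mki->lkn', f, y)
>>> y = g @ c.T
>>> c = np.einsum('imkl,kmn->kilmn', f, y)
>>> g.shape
(13, 7, 7)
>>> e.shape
(7, 13)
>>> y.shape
(13, 7, 13)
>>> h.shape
(2, 2)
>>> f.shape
(2, 7, 13, 37)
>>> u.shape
(13, 13)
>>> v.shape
(13,)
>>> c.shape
(13, 2, 37, 7, 13)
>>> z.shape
(2, 7, 37)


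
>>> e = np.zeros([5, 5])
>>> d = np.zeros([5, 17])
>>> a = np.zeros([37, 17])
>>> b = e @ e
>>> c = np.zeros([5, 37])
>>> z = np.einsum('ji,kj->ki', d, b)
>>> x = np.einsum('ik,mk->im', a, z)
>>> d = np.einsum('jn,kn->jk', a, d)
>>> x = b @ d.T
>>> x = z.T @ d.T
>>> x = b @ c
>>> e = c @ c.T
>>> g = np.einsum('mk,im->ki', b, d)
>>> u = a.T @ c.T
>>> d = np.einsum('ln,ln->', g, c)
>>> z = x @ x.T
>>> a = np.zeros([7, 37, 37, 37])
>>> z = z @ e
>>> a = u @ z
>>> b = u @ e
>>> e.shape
(5, 5)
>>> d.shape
()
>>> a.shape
(17, 5)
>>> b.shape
(17, 5)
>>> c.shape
(5, 37)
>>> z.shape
(5, 5)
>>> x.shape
(5, 37)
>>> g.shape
(5, 37)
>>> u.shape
(17, 5)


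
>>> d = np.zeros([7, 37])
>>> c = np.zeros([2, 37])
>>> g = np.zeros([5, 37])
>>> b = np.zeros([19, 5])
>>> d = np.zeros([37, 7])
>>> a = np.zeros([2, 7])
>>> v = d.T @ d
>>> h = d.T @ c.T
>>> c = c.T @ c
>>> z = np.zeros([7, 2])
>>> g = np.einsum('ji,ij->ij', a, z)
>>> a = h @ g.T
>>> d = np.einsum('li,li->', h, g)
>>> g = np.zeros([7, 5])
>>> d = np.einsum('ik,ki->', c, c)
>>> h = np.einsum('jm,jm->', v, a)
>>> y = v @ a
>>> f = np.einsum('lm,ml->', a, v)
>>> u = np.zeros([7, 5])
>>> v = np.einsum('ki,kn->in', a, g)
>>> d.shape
()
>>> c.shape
(37, 37)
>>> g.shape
(7, 5)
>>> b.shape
(19, 5)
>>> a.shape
(7, 7)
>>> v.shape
(7, 5)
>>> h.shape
()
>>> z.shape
(7, 2)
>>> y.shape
(7, 7)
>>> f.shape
()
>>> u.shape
(7, 5)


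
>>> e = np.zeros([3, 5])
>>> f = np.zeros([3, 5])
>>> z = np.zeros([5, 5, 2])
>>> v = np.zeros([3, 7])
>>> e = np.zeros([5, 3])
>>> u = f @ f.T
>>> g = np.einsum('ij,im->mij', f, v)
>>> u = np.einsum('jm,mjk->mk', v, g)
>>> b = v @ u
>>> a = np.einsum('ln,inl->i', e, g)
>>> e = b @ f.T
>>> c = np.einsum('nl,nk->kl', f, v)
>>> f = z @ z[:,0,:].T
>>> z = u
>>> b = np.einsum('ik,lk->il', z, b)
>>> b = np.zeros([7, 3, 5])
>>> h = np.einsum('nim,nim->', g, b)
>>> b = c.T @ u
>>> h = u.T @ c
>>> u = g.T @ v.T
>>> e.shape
(3, 3)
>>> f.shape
(5, 5, 5)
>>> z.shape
(7, 5)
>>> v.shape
(3, 7)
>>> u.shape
(5, 3, 3)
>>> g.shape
(7, 3, 5)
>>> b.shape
(5, 5)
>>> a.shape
(7,)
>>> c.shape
(7, 5)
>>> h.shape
(5, 5)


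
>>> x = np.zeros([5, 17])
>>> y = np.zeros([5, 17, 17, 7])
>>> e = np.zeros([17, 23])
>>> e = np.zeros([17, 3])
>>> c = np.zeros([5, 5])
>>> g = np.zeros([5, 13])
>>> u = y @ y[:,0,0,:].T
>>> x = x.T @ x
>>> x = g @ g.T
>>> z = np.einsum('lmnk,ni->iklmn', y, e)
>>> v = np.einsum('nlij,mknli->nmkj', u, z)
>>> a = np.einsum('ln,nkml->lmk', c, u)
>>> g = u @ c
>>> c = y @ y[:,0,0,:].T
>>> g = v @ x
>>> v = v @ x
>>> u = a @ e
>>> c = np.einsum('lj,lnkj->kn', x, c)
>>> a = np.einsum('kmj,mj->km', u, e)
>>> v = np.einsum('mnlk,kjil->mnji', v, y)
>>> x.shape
(5, 5)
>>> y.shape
(5, 17, 17, 7)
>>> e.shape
(17, 3)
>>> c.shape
(17, 17)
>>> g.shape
(5, 3, 7, 5)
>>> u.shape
(5, 17, 3)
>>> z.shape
(3, 7, 5, 17, 17)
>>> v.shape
(5, 3, 17, 17)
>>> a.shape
(5, 17)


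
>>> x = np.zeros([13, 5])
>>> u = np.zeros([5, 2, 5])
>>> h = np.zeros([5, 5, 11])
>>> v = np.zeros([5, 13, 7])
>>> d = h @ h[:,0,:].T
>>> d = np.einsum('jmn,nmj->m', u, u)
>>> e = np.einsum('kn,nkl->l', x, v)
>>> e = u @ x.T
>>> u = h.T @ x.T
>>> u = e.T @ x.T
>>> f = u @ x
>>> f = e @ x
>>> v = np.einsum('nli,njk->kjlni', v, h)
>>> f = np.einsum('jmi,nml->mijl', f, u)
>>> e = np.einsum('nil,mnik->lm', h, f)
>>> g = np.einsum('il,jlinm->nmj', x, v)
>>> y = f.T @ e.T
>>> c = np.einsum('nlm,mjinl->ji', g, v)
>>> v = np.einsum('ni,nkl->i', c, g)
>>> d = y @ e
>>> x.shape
(13, 5)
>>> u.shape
(13, 2, 13)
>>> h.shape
(5, 5, 11)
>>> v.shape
(13,)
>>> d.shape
(13, 5, 5, 2)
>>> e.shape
(11, 2)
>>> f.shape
(2, 5, 5, 13)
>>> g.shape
(5, 7, 11)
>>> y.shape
(13, 5, 5, 11)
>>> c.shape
(5, 13)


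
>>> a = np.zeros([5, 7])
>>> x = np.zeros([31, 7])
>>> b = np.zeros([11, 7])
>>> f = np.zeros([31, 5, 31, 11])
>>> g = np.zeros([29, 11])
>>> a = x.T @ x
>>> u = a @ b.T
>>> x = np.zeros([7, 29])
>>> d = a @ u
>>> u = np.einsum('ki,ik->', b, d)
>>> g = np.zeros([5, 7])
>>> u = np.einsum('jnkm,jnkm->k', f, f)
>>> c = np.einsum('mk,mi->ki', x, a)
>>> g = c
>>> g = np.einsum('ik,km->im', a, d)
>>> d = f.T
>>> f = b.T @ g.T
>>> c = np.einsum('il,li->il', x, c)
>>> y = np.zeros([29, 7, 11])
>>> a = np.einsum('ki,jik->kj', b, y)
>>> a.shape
(11, 29)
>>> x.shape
(7, 29)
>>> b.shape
(11, 7)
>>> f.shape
(7, 7)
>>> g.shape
(7, 11)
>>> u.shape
(31,)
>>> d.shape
(11, 31, 5, 31)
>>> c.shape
(7, 29)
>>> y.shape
(29, 7, 11)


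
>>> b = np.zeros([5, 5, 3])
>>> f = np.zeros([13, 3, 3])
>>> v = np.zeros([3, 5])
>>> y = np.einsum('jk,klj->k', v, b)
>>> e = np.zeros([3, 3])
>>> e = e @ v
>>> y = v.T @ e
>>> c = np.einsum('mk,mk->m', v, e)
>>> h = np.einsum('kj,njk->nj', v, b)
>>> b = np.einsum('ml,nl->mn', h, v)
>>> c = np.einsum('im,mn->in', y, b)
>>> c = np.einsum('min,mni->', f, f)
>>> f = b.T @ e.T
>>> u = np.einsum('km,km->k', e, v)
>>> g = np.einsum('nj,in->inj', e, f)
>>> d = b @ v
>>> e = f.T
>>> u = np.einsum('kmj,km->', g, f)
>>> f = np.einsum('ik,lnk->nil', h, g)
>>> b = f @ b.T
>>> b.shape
(3, 5, 5)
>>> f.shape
(3, 5, 3)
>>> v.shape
(3, 5)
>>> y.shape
(5, 5)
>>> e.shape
(3, 3)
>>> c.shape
()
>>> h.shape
(5, 5)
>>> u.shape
()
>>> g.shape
(3, 3, 5)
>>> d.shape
(5, 5)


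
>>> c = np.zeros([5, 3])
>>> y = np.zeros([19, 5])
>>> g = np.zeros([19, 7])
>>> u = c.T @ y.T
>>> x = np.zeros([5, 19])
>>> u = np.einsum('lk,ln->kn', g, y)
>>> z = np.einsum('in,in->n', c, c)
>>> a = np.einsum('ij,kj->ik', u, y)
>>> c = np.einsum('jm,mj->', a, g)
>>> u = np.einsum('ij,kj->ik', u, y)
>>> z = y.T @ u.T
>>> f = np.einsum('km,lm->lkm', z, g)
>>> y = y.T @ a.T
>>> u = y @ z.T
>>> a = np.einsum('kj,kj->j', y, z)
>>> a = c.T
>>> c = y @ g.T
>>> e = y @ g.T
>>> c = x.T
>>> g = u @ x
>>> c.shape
(19, 5)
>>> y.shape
(5, 7)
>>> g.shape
(5, 19)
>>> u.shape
(5, 5)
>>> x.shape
(5, 19)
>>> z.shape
(5, 7)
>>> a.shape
()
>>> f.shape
(19, 5, 7)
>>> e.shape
(5, 19)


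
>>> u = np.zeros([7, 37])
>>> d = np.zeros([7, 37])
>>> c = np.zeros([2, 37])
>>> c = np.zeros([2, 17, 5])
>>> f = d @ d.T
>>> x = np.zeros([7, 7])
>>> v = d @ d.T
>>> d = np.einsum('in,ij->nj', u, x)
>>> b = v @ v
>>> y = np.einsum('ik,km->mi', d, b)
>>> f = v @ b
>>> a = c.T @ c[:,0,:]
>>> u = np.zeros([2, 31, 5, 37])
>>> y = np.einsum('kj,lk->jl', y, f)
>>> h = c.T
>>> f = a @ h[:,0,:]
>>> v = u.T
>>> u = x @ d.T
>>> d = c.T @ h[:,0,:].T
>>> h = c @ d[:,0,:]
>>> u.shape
(7, 37)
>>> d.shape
(5, 17, 5)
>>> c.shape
(2, 17, 5)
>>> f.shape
(5, 17, 2)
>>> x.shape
(7, 7)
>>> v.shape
(37, 5, 31, 2)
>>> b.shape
(7, 7)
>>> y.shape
(37, 7)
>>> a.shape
(5, 17, 5)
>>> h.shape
(2, 17, 5)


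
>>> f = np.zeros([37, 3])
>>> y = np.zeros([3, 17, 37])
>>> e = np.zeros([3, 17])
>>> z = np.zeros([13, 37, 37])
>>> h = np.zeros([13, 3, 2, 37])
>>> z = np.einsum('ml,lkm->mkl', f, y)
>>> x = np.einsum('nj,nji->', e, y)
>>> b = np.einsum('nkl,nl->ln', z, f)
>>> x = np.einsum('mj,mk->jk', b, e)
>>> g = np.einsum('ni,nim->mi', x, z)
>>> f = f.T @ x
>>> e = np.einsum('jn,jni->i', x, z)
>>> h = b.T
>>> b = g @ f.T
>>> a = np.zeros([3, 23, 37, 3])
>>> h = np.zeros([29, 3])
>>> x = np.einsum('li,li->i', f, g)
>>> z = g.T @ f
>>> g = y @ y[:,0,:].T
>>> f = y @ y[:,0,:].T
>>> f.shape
(3, 17, 3)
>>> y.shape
(3, 17, 37)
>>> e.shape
(3,)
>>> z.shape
(17, 17)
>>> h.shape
(29, 3)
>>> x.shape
(17,)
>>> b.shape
(3, 3)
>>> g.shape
(3, 17, 3)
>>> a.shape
(3, 23, 37, 3)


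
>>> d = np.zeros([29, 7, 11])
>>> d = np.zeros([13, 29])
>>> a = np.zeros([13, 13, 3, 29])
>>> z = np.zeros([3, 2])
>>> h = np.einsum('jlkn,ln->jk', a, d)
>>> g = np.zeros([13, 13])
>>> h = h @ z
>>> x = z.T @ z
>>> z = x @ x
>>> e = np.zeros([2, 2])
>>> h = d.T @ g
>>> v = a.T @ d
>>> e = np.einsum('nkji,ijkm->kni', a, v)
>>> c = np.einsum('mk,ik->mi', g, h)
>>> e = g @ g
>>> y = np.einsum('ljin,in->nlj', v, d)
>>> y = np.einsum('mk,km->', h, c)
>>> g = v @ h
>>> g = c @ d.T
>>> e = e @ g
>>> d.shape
(13, 29)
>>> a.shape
(13, 13, 3, 29)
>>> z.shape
(2, 2)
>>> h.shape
(29, 13)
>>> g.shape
(13, 13)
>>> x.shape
(2, 2)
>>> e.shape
(13, 13)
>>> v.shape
(29, 3, 13, 29)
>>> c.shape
(13, 29)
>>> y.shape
()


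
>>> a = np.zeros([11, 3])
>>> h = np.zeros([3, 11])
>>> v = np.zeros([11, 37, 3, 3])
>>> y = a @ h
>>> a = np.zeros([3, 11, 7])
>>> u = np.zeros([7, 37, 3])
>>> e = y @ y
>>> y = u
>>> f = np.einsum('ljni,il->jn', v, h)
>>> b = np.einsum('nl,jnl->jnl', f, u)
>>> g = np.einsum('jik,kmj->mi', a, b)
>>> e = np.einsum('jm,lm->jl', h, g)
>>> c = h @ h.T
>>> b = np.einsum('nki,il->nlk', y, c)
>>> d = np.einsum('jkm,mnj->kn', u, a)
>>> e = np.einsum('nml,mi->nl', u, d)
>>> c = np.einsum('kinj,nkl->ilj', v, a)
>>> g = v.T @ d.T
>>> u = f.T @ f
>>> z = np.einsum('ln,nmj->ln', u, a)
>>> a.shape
(3, 11, 7)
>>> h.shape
(3, 11)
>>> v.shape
(11, 37, 3, 3)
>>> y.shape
(7, 37, 3)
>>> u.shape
(3, 3)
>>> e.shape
(7, 3)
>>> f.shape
(37, 3)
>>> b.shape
(7, 3, 37)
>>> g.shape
(3, 3, 37, 37)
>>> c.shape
(37, 7, 3)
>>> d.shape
(37, 11)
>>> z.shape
(3, 3)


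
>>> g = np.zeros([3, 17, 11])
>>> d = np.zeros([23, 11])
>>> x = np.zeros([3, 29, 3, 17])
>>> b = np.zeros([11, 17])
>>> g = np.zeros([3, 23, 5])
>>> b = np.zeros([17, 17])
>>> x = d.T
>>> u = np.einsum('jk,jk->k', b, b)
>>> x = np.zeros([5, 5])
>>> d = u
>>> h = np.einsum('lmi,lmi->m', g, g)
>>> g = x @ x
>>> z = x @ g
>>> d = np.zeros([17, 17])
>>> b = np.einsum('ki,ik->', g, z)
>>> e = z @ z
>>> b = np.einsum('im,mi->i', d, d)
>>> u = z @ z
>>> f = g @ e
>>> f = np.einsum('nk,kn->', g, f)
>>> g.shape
(5, 5)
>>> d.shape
(17, 17)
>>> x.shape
(5, 5)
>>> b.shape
(17,)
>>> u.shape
(5, 5)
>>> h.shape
(23,)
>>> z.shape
(5, 5)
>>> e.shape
(5, 5)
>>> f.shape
()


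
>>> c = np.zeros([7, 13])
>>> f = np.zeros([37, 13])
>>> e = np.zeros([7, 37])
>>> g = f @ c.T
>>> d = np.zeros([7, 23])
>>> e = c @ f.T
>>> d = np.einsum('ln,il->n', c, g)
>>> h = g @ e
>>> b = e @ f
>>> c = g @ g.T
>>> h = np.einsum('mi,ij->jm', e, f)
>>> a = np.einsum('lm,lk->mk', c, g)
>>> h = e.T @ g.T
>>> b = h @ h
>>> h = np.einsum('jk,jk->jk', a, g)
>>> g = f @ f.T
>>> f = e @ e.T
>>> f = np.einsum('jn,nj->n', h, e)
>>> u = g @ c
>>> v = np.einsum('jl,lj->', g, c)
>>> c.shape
(37, 37)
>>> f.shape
(7,)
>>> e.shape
(7, 37)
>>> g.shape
(37, 37)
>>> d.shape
(13,)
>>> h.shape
(37, 7)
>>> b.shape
(37, 37)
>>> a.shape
(37, 7)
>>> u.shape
(37, 37)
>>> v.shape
()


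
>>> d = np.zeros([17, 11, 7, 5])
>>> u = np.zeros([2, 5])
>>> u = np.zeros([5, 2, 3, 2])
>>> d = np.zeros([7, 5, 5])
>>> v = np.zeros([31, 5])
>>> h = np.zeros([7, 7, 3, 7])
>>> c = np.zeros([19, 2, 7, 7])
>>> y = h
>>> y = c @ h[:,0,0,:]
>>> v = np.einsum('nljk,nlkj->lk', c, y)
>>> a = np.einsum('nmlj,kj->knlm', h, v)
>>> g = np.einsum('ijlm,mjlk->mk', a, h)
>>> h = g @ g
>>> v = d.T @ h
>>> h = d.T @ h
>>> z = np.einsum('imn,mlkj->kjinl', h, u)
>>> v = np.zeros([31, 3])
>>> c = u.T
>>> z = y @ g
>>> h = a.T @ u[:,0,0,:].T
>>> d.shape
(7, 5, 5)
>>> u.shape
(5, 2, 3, 2)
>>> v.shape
(31, 3)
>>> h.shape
(7, 3, 7, 5)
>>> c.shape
(2, 3, 2, 5)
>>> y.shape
(19, 2, 7, 7)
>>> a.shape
(2, 7, 3, 7)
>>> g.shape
(7, 7)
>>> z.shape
(19, 2, 7, 7)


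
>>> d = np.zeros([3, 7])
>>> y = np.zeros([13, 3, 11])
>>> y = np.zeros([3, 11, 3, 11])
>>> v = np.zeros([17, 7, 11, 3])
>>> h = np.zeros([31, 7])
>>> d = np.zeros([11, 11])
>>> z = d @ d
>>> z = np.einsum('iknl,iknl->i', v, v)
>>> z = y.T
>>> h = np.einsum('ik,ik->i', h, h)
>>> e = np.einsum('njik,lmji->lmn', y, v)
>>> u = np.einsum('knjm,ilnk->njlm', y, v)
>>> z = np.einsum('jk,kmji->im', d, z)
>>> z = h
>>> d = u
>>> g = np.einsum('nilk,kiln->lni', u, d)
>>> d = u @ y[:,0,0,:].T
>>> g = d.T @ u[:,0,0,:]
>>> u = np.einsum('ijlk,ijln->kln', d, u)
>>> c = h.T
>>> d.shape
(11, 3, 7, 3)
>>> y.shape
(3, 11, 3, 11)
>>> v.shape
(17, 7, 11, 3)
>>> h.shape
(31,)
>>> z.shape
(31,)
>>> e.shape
(17, 7, 3)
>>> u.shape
(3, 7, 11)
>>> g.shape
(3, 7, 3, 11)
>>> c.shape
(31,)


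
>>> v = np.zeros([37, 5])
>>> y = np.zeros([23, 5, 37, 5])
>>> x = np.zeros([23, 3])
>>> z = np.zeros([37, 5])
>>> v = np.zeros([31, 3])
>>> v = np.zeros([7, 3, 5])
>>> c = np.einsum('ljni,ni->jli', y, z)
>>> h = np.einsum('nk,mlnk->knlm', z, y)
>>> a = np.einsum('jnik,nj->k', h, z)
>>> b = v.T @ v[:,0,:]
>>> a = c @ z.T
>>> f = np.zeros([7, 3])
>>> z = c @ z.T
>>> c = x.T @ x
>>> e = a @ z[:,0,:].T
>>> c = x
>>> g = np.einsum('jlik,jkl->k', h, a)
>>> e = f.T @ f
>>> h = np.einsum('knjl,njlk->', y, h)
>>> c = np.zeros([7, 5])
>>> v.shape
(7, 3, 5)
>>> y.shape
(23, 5, 37, 5)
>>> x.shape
(23, 3)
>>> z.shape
(5, 23, 37)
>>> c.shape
(7, 5)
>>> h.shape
()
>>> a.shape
(5, 23, 37)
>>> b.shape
(5, 3, 5)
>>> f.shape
(7, 3)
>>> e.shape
(3, 3)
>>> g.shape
(23,)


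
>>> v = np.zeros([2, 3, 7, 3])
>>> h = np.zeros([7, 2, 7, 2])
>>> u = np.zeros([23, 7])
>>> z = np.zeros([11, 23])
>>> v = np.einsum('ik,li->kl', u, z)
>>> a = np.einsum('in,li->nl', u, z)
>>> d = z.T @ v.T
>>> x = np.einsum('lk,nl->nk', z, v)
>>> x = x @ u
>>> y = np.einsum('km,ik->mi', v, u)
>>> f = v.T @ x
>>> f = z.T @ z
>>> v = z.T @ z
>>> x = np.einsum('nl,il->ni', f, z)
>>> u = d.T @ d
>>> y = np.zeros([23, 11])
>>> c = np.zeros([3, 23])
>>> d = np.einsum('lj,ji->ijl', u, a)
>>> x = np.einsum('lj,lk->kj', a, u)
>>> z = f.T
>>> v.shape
(23, 23)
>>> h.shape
(7, 2, 7, 2)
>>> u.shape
(7, 7)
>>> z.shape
(23, 23)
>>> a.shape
(7, 11)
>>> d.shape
(11, 7, 7)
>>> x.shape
(7, 11)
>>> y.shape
(23, 11)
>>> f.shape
(23, 23)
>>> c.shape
(3, 23)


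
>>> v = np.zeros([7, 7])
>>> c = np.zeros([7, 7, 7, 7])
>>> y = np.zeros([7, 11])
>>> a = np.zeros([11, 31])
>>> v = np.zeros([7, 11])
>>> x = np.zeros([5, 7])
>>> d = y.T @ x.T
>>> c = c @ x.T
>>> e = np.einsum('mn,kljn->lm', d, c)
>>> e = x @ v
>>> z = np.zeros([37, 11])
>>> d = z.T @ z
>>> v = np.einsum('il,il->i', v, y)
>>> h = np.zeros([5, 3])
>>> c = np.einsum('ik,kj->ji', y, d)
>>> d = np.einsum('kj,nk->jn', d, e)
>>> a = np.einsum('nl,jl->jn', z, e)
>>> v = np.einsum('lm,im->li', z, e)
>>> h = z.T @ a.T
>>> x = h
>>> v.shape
(37, 5)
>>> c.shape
(11, 7)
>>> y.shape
(7, 11)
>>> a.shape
(5, 37)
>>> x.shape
(11, 5)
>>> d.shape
(11, 5)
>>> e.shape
(5, 11)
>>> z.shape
(37, 11)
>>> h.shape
(11, 5)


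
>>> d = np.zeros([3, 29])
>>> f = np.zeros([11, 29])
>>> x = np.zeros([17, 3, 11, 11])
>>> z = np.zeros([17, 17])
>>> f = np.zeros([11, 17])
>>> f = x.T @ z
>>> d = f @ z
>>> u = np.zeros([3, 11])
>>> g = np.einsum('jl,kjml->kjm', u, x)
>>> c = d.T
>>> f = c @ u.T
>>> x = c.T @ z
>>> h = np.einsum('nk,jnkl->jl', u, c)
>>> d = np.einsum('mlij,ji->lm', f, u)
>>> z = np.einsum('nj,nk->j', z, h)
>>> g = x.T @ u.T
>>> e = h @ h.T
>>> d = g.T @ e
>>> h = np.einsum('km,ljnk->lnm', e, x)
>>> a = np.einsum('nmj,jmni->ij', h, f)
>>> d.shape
(3, 11, 3, 17)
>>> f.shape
(17, 3, 11, 3)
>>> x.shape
(11, 11, 3, 17)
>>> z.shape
(17,)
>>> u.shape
(3, 11)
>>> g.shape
(17, 3, 11, 3)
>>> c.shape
(17, 3, 11, 11)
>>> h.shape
(11, 3, 17)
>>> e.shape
(17, 17)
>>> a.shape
(3, 17)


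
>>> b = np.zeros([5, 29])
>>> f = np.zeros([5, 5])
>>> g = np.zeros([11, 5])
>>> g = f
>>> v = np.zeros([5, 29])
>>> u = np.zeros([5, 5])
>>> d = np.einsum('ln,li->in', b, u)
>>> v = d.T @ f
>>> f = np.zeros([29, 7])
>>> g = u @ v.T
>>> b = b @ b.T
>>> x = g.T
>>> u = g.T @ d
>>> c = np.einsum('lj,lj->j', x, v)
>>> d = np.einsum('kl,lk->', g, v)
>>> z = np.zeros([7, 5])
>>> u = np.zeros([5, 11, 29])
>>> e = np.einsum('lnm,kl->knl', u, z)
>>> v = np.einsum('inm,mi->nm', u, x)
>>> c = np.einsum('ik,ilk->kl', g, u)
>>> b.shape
(5, 5)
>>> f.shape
(29, 7)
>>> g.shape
(5, 29)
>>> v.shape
(11, 29)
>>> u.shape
(5, 11, 29)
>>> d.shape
()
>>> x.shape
(29, 5)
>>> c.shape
(29, 11)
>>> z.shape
(7, 5)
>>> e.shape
(7, 11, 5)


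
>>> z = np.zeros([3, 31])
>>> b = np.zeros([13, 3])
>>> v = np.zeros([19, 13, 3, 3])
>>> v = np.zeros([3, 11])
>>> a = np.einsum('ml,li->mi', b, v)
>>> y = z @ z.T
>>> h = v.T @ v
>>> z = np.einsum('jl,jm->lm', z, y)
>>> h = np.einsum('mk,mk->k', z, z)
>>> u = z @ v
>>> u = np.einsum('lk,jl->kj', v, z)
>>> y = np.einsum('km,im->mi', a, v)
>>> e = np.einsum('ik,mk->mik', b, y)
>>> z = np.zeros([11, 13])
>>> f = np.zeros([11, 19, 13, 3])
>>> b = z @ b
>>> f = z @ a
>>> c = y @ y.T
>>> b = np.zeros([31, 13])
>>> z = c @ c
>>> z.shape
(11, 11)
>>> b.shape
(31, 13)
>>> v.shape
(3, 11)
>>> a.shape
(13, 11)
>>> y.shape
(11, 3)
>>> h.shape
(3,)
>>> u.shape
(11, 31)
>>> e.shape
(11, 13, 3)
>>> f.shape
(11, 11)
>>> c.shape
(11, 11)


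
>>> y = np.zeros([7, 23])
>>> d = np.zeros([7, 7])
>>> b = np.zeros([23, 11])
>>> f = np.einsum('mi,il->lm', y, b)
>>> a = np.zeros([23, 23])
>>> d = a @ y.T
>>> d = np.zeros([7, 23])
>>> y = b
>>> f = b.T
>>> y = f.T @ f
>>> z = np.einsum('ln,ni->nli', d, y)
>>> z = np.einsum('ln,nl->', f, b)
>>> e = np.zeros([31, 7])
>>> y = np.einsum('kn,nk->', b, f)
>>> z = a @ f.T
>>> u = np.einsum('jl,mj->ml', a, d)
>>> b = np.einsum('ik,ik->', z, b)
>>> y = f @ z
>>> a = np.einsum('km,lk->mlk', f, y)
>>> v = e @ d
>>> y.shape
(11, 11)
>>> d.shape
(7, 23)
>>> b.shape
()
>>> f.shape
(11, 23)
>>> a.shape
(23, 11, 11)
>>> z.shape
(23, 11)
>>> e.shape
(31, 7)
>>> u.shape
(7, 23)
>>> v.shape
(31, 23)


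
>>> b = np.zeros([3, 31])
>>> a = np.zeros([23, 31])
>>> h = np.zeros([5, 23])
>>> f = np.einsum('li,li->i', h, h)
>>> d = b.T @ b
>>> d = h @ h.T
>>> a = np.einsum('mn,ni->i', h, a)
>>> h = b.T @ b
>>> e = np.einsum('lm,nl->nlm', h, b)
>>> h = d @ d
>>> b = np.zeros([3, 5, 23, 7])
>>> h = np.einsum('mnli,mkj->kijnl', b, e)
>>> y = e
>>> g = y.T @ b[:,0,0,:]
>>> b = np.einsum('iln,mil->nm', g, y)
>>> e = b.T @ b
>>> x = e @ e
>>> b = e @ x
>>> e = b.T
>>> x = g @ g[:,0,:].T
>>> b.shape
(3, 3)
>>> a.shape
(31,)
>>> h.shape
(31, 7, 31, 5, 23)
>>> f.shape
(23,)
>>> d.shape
(5, 5)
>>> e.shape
(3, 3)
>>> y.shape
(3, 31, 31)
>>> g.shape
(31, 31, 7)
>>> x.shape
(31, 31, 31)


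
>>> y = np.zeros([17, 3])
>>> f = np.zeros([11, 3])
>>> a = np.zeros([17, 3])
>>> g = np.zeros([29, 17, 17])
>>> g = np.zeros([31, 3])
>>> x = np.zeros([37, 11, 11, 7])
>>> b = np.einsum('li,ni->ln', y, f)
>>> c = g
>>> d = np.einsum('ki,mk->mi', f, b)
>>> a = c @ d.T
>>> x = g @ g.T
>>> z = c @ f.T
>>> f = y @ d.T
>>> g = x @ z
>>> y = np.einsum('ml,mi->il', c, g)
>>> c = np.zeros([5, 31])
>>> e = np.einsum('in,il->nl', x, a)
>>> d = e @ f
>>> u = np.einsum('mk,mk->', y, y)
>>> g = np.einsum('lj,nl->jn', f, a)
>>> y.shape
(11, 3)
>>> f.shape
(17, 17)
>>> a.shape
(31, 17)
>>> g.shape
(17, 31)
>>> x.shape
(31, 31)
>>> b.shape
(17, 11)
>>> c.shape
(5, 31)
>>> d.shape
(31, 17)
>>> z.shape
(31, 11)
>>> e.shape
(31, 17)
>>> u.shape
()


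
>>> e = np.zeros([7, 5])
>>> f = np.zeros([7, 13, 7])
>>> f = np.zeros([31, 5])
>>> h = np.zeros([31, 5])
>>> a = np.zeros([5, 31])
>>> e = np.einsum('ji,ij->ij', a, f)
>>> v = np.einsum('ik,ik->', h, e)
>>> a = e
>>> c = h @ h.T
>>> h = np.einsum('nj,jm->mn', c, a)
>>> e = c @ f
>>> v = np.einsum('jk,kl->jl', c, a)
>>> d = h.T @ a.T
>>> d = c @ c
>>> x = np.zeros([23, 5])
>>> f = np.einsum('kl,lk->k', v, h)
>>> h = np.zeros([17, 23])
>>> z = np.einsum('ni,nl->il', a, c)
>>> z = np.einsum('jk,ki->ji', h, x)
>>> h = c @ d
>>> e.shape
(31, 5)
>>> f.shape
(31,)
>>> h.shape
(31, 31)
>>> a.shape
(31, 5)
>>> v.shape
(31, 5)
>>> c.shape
(31, 31)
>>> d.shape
(31, 31)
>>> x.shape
(23, 5)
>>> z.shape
(17, 5)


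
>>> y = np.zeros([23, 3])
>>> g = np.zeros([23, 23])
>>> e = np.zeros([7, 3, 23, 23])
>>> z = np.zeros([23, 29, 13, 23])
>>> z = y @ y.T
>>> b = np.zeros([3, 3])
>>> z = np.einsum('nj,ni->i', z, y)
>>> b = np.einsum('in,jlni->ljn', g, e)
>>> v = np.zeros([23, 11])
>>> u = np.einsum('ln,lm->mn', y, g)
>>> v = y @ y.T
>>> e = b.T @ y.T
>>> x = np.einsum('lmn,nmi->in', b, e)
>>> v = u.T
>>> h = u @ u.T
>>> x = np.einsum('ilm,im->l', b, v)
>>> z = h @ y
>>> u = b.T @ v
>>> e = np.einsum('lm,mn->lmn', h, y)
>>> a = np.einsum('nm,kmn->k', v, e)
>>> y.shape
(23, 3)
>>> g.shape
(23, 23)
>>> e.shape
(23, 23, 3)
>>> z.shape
(23, 3)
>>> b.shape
(3, 7, 23)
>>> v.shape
(3, 23)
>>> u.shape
(23, 7, 23)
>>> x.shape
(7,)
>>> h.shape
(23, 23)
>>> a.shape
(23,)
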